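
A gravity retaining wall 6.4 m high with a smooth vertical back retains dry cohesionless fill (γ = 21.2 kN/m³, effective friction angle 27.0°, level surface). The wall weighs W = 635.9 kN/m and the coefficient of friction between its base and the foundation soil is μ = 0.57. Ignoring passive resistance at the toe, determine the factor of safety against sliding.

K_a = tan²(45° − 27.0°/2) = 0.3755.
P_a = ½K_aγH² = 0.5×0.3755×21.2×6.4² = 163.0 kN/m, acting at H/3 = 2.133 m above the base.
FS_sliding = μW / P_a = 0.57×635.9 / 163.0 = 2.223.

2.22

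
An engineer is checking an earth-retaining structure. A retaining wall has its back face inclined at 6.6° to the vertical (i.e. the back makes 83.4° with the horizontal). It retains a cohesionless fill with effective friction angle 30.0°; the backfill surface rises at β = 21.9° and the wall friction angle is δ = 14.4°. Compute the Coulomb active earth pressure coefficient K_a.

0.516

K_a = sin²(α+φ) / [sin²α · sin(α−δ) · (1 + √{sin(φ+δ)sin(φ−β) / (sin(α−δ)sin(α+β))})²].
With α = 83.4°, φ = 30.0°, δ = 14.4°, β = 21.9°: K_a = 0.5162.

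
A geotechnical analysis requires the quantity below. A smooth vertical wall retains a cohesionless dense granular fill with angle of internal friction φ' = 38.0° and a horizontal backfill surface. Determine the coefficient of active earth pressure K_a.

0.238

K_a = (1 − sin φ)/(1 + sin φ) = (1 − sin 38.0°)/(1 + sin 38.0°) = 0.2379.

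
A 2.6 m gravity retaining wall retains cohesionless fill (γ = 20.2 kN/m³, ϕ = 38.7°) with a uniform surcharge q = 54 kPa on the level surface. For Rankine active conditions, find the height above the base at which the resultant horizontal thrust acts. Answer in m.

1.16 m

K_a = 0.2306.
Triangular part P₁ = ½K_aγH² = 15.74 at H/3 = 0.8667 m; rectangular part P₂ = K_a q H = 32.37 at H/2 = 1.300 m.
ȳ = (P₁·0.8667 + P₂·1.300)/(P₁+P₂) = 1.158 m.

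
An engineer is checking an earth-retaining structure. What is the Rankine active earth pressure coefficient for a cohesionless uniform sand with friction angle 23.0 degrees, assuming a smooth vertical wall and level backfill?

0.438

K_a = (1 − sin φ)/(1 + sin φ) = (1 − sin 23.0°)/(1 + sin 23.0°) = 0.4381.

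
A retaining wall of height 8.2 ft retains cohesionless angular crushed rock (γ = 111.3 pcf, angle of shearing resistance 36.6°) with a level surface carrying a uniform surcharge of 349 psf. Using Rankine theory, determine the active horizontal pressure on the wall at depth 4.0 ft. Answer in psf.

201 psf

K_a = (1 − sin φ)/(1 + sin φ) = 0.2530.
σ_v = γz + q = 111.3 × 4.0 + 349 = 794.2 psf.
σ_h = K_a σ_v = 0.2530 × 794.2 = 200.9 psf.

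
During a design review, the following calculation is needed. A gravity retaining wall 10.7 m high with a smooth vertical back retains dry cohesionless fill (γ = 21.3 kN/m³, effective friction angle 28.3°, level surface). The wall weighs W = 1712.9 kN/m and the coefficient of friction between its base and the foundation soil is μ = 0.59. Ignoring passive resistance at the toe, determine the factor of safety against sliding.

K_a = tan²(45° − 28.3°/2) = 0.3568.
P_a = ½K_aγH² = 0.5×0.3568×21.3×10.7² = 435.0 kN/m, acting at H/3 = 3.567 m above the base.
FS_sliding = μW / P_a = 0.59×1712.9 / 435.0 = 2.323.

2.32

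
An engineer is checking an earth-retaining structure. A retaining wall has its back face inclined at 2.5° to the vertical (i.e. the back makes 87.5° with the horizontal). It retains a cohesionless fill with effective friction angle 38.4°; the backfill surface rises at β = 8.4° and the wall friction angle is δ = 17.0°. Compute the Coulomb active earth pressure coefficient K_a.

0.252

K_a = sin²(α+φ) / [sin²α · sin(α−δ) · (1 + √{sin(φ+δ)sin(φ−β) / (sin(α−δ)sin(α+β))})²].
With α = 87.5°, φ = 38.4°, δ = 17.0°, β = 8.4°: K_a = 0.2523.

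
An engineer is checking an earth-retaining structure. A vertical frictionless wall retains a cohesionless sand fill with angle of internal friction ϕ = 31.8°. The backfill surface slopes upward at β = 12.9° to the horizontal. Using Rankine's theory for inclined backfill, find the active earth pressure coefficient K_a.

K_a = cos β · (cos β − √(cos²β − cos²φ)) / (cos β + √(cos²β − cos²φ)).
cos β = 0.9748, cos φ = 0.8499, √(cos²β − cos²φ) = 0.4773.
K_a = 0.9748 × (0.9748 − 0.4773)/(0.9748 + 0.4773) = 0.3339.

0.334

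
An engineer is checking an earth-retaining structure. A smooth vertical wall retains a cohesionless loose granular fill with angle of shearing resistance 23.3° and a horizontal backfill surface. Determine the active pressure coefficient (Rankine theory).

0.433

K_a = tan²(45° − φ/2) = tan²(33.35°) = 0.4331.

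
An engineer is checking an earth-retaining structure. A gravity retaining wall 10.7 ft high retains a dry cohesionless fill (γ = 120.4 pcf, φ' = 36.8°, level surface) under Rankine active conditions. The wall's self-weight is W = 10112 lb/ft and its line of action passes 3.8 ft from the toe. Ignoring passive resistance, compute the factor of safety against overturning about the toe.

K_a = tan²(45° − 36.8°/2) = 0.2508.
P_a = ½K_aγH² = 0.5×0.2508×120.4×10.7² = 1728 lb/ft, acting at H/3 = 3.567 ft above the base.
Overturning moment M_o = P_a × H/3 = 1728 × 3.567 = 6164.
Resisting moment M_r = W × 3.8 = 10112 × 3.8 = 38430.
FS_overturning = M_r/M_o = 38430/6164 = 6.233.

6.23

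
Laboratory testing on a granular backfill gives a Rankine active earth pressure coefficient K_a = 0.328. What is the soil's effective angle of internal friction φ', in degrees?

K_a = tan²(45° − φ/2) ⇒ 45° − φ/2 = arctan(√0.328) = 29.80°.
φ = 2(45° − 29.80°) = 30.40°.

30.4°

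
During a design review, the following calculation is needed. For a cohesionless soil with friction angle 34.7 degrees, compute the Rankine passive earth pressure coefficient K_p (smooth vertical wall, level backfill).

3.64

K_p = (1 + sin φ)/(1 − sin φ) = tan²(45° + 34.7°/2) = 3.643.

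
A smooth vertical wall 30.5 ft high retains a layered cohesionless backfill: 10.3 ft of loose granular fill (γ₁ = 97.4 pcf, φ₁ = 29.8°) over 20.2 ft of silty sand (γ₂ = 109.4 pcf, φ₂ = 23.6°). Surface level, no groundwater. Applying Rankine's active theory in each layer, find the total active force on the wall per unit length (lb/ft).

20000 lb/ft

K_a1 = tan²(45°−29.8°/2) = 0.3360; K_a2 = tan²(45°−23.6°/2) = 0.4282.
Layer 1: σ at base = K_a1 γ₁ h₁ = 337.1 psf; P₁ = ½×337.1×10.3 = 1736.
Layer 2: σ_v at top = γ₁h₁ = 1003; σ_h top = K_a2×1003 = 429.6; σ_h base = K_a2×(1003+109.4×20.2) = 1376.
P₂ = ½(429.6+1376)×20.2 = 18240. Total P_a = 1736+18240 = 19970 lb/ft.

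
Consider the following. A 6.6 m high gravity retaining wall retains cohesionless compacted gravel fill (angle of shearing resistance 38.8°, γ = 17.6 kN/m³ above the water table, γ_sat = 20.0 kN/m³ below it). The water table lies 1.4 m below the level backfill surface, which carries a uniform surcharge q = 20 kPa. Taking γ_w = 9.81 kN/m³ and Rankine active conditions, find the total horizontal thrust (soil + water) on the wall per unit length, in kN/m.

228 kN/m

K_a = tan²(45° − φ/2) = 0.2296.
γ' = 20.0 − 9.81 = 10.19 kN/m³. h₂ = H − d_w = 5.2 m.
σ'_h: at surface K_a·q = 4.591; at WT K_a(q+γd_w) = 10.25; at base K_a(q+γd_w+γ'h₂) = 22.41 kPa.
P₁ = ½(4.591+10.25)×1.4 = 10.39; P₂ = ½(10.25+22.41)×5.2 = 84.91; P_w = ½γ_w h₂² = 132.6.
Total = 10.39+84.91+132.6 = 227.9 kN/m.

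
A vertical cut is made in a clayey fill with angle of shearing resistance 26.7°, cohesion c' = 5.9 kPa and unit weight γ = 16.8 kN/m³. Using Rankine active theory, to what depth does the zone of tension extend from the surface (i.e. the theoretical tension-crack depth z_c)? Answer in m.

1.14 m

K_a = tan²(45° − 26.7°/2) = 0.3800; √K_a = 0.6164.
The active pressure is zero where K_a γ z = 2c√K_a, so z_c = 2c/(γ√K_a) = 2×5.9/(16.8×0.6164) = 1.139 m.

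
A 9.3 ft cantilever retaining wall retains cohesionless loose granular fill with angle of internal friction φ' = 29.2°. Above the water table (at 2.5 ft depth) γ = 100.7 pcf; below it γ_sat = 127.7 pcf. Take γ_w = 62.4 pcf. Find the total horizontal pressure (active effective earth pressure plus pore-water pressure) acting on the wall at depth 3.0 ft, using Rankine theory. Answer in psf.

129 psf

K_a = (1 − sin φ)/(1 + sin φ) = 0.3442.
γ' = 127.7 − 62.4 = 65.30 pcf.
Effective vertical stress at 3.0 ft: σ'_v = 100.7×2.5 + 65.30×0.500 = 284.4 psf.
σ'_h = K_a σ'_v = 0.3442 × 284.4 = 97.89 psf; u = γ_w × 0.500 = 31.20 psf.
Total σ_h = 97.89 + 31.20 = 129.1 psf.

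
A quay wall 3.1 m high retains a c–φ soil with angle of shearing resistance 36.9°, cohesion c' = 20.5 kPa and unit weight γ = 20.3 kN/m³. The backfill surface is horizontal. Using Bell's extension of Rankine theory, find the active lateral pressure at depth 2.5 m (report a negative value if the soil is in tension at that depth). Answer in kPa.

K_a = (1 − sin φ)/(1 + sin φ) = 0.2497.
σ_a = K_a γ z − 2c√K_a = 0.2497×20.3×2.5 − 2×20.5×0.4997 = -7.816 kPa.

-7.82 kPa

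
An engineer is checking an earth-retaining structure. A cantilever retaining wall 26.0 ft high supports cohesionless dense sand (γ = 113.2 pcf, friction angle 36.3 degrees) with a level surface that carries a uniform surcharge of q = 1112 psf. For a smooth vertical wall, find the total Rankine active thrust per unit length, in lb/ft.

17200 lb/ft

K_a = tan²(45° − φ/2) = 0.2563.
Soil triangle: ½ K_a γ H² = 0.5×0.2563×113.2×26.0² = 9805 lb/ft.
Surcharge rectangle: K_a q H = 0.2563×1112×26.0 = 7409 lb/ft.
Total = 9805 + 7409 = 17210 lb/ft.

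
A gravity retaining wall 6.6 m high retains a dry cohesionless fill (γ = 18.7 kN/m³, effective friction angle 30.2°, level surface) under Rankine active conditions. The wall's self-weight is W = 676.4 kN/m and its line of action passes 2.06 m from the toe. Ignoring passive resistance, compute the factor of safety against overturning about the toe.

K_a = tan²(45° − 30.2°/2) = 0.3307.
P_a = ½K_aγH² = 0.5×0.3307×18.7×6.6² = 134.7 kN/m, acting at H/3 = 2.200 m above the base.
Overturning moment M_o = P_a × H/3 = 134.7 × 2.200 = 296.3.
Resisting moment M_r = W × 2.06 = 676.4 × 2.06 = 1393.
FS_overturning = M_r/M_o = 1393/296.3 = 4.703.

4.70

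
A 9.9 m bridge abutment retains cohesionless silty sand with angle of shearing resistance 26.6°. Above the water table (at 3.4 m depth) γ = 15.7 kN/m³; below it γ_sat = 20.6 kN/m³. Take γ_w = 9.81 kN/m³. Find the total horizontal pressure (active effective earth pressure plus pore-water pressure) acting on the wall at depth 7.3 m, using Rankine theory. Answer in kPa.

74.7 kPa

K_a = (1 − sin φ)/(1 + sin φ) = 0.3814.
γ' = 20.6 − 9.81 = 10.79 kN/m³.
Effective vertical stress at 7.3 m: σ'_v = 15.7×3.4 + 10.79×3.90 = 95.46 kPa.
σ'_h = K_a σ'_v = 0.3814 × 95.46 = 36.41 kPa; u = γ_w × 3.90 = 38.26 kPa.
Total σ_h = 36.41 + 38.26 = 74.67 kPa.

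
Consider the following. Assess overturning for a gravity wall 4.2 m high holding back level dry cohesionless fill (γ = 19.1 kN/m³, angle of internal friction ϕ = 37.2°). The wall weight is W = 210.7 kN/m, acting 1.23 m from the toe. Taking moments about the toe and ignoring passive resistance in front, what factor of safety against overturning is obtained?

4.46

K_a = tan²(45° − 37.2°/2) = 0.2464.
P_a = ½K_aγH² = 0.5×0.2464×19.1×4.2² = 41.51 kN/m, acting at H/3 = 1.400 m above the base.
Overturning moment M_o = P_a × H/3 = 41.51 × 1.400 = 58.12.
Resisting moment M_r = W × 1.23 = 210.7 × 1.23 = 259.2.
FS_overturning = M_r/M_o = 259.2/58.12 = 4.459.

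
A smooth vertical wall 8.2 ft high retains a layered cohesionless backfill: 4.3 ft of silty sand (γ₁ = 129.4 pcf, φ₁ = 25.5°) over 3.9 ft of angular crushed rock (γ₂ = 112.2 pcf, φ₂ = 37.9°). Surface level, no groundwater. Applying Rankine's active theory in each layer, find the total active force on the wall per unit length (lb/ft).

1200 lb/ft

K_a1 = tan²(45°−25.5°/2) = 0.3981; K_a2 = tan²(45°−37.9°/2) = 0.2389.
Layer 1: σ at base = K_a1 γ₁ h₁ = 221.5 psf; P₁ = ½×221.5×4.3 = 476.3.
Layer 2: σ_v at top = γ₁h₁ = 556.4; σ_h top = K_a2×556.4 = 133.0; σ_h base = K_a2×(556.4+112.2×3.9) = 237.5.
P₂ = ½(133.0+237.5)×3.9 = 722.4. Total P_a = 476.3+722.4 = 1199 lb/ft.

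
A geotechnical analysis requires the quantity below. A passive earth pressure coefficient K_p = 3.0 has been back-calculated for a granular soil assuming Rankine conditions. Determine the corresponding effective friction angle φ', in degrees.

K_p = (1+sin φ)/(1−sin φ) ⇒ sin φ = (K_p − 1)/(K_p + 1) = 0.5000.
φ = arcsin(0.5000) = 30.00°.

30.0°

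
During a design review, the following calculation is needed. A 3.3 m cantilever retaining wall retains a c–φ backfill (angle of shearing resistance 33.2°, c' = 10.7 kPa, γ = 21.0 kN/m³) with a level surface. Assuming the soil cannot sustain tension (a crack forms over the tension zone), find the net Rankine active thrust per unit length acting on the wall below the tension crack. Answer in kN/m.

6.15 kN/m

K_a = 0.2924; √K_a = 0.5407.
Tension-crack depth z_c = 2c/(γ√K_a) = 2×10.7/(21.0×0.5407) = 1.885 m.
σ_a at base = K_a γ H − 2c√K_a = 0.2924×21.0×3.3 − 2×10.7×0.5407 = 8.689 kPa.
P_a = ½ × 8.689 × (H − z_c) = 0.5×8.689×1.415 = 6.149 kN/m.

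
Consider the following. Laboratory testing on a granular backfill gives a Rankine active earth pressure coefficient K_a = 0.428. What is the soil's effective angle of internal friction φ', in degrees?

23.6°

K_a = tan²(45° − φ/2) ⇒ 45° − φ/2 = arctan(√0.428) = 33.19°.
φ = 2(45° − 33.19°) = 23.61°.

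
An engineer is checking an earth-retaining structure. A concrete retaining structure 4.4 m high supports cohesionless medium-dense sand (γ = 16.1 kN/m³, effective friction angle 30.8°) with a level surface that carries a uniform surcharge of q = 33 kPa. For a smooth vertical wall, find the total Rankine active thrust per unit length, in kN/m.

97.2 kN/m

K_a = tan²(45° − φ/2) = 0.3227.
Soil triangle: ½ K_a γ H² = 0.5×0.3227×16.1×4.4² = 50.29 kN/m.
Surcharge rectangle: K_a q H = 0.3227×33×4.4 = 46.86 kN/m.
Total = 50.29 + 46.86 = 97.15 kN/m.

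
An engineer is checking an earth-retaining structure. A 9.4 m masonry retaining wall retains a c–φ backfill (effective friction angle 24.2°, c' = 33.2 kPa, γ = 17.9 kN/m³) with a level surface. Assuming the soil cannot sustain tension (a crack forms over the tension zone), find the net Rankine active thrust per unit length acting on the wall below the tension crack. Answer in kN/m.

50.3 kN/m

K_a = 0.4185; √K_a = 0.6469.
Tension-crack depth z_c = 2c/(γ√K_a) = 2×33.2/(17.9×0.6469) = 5.734 m.
σ_a at base = K_a γ H − 2c√K_a = 0.4185×17.9×9.4 − 2×33.2×0.6469 = 27.46 kPa.
P_a = ½ × 27.46 × (H − z_c) = 0.5×27.46×3.666 = 50.34 kN/m.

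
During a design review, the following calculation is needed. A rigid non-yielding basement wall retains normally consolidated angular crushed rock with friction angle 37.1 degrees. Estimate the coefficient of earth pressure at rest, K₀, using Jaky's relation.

K₀ = 1 − sin φ' = 1 − sin 37.1° = 0.3968.

0.397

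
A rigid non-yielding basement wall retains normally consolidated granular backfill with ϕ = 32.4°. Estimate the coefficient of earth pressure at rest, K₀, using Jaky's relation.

K₀ = 1 − sin φ' = 1 − sin 32.4° = 0.4642.

0.464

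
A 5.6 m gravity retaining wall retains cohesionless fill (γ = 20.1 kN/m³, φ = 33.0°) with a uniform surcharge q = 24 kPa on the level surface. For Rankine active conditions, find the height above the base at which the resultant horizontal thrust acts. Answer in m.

2.15 m

K_a = 0.2948.
Triangular part P₁ = ½K_aγH² = 92.91 at H/3 = 1.867 m; rectangular part P₂ = K_a q H = 39.62 at H/2 = 2.800 m.
ȳ = (P₁·1.867 + P₂·2.800)/(P₁+P₂) = 2.146 m.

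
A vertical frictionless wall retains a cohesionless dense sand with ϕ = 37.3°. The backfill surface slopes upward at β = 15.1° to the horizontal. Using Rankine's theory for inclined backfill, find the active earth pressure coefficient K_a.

0.267

K_a = cos β · (cos β − √(cos²β − cos²φ)) / (cos β + √(cos²β − cos²φ)).
cos β = 0.9655, cos φ = 0.7955, √(cos²β − cos²φ) = 0.5471.
K_a = 0.9655 × (0.9655 − 0.5471)/(0.9655 + 0.5471) = 0.2670.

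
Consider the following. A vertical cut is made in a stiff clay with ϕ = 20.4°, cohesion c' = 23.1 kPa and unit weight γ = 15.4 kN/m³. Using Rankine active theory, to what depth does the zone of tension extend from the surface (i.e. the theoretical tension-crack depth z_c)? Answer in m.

K_a = tan²(45° − 20.4°/2) = 0.4831; √K_a = 0.6950.
The active pressure is zero where K_a γ z = 2c√K_a, so z_c = 2c/(γ√K_a) = 2×23.1/(15.4×0.6950) = 4.316 m.

4.32 m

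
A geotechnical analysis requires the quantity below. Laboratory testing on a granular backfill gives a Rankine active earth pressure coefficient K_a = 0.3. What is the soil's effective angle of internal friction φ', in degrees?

K_a = tan²(45° − φ/2) ⇒ 45° − φ/2 = arctan(√0.3) = 28.71°.
φ = 2(45° − 28.71°) = 32.58°.

32.6°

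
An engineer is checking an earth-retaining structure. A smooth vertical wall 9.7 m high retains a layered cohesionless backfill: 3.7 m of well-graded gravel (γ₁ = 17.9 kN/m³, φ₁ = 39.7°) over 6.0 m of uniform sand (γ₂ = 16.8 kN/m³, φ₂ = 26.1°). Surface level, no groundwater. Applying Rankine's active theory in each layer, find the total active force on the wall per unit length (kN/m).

299 kN/m

K_a1 = tan²(45°−39.7°/2) = 0.2204; K_a2 = tan²(45°−26.1°/2) = 0.3889.
Layer 1: σ at base = K_a1 γ₁ h₁ = 14.60 kPa; P₁ = ½×14.60×3.7 = 27.01.
Layer 2: σ_v at top = γ₁h₁ = 66.23; σ_h top = K_a2×66.23 = 25.76; σ_h base = K_a2×(66.23+16.8×6.0) = 64.97.
P₂ = ½(25.76+64.97)×6.0 = 272.2. Total P_a = 27.01+272.2 = 299.2 kN/m.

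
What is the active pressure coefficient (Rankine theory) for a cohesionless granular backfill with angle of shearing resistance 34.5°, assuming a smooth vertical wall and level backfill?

0.277

K_a = (1 − sin φ)/(1 + sin φ) = (1 − sin 34.5°)/(1 + sin 34.5°) = 0.2768.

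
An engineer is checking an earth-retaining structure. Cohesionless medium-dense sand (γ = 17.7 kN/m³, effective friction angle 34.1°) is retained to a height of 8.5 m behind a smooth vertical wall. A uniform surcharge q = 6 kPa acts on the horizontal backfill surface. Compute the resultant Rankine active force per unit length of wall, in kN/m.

194 kN/m

K_a = tan²(45° − φ/2) = 0.2815.
Soil triangle: ½ K_a γ H² = 0.5×0.2815×17.7×8.5² = 180.0 kN/m.
Surcharge rectangle: K_a q H = 0.2815×6×8.5 = 14.36 kN/m.
Total = 180.0 + 14.36 = 194.4 kN/m.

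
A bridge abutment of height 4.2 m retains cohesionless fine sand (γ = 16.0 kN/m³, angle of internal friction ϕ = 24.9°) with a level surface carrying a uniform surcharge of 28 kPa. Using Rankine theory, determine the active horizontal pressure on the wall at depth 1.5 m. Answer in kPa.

K_a = (1 − sin φ)/(1 + sin φ) = 0.4074.
σ_v = γz + q = 16.0 × 1.5 + 28 = 52.00 kPa.
σ_h = K_a σ_v = 0.4074 × 52.00 = 21.19 kPa.

21.2 kPa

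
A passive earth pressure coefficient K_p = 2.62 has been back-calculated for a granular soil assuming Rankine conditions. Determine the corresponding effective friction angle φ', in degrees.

26.6°

K_p = (1+sin φ)/(1−sin φ) ⇒ sin φ = (K_p − 1)/(K_p + 1) = 0.4475.
φ = arcsin(0.4475) = 26.58°.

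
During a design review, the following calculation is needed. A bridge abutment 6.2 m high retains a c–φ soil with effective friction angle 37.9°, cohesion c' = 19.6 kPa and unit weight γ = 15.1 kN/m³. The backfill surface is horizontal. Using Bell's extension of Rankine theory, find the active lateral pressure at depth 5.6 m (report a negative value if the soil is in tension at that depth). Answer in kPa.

1.04 kPa

K_a = (1 − sin φ)/(1 + sin φ) = 0.2389.
σ_a = K_a γ z − 2c√K_a = 0.2389×15.1×5.6 − 2×19.6×0.4888 = 1.043 kPa.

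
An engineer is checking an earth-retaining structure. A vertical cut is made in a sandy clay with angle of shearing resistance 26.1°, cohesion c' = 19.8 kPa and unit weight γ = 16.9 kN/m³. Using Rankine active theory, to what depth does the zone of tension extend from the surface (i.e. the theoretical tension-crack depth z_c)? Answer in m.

K_a = tan²(45° − 26.1°/2) = 0.3889; √K_a = 0.6237.
The active pressure is zero where K_a γ z = 2c√K_a, so z_c = 2c/(γ√K_a) = 2×19.8/(16.9×0.6237) = 3.757 m.

3.76 m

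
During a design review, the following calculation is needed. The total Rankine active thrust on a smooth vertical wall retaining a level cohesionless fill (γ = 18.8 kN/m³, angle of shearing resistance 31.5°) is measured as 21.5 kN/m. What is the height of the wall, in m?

K_a = 0.3136. P_a = ½ K_a γ H² ⇒ H = √(2P_a/(K_a γ)).
H = √(2×21.5/(0.3136×18.8)) = 2.701 m.

2.70 m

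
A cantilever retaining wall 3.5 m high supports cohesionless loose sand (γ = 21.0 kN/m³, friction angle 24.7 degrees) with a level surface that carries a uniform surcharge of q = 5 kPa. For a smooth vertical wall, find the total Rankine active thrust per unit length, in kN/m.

K_a = tan²(45° − φ/2) = 0.4106.
Soil triangle: ½ K_a γ H² = 0.5×0.4106×21.0×3.5² = 52.81 kN/m.
Surcharge rectangle: K_a q H = 0.4106×5×3.5 = 7.185 kN/m.
Total = 52.81 + 7.185 = 59.99 kN/m.

60.0 kN/m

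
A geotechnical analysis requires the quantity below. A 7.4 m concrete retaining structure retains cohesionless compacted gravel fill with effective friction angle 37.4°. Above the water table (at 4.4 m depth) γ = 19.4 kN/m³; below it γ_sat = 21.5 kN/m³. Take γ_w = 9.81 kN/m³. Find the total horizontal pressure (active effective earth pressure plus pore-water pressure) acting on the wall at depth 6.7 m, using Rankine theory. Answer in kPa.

K_a = (1 − sin φ)/(1 + sin φ) = 0.2443.
γ' = 21.5 − 9.81 = 11.69 kN/m³.
Effective vertical stress at 6.7 m: σ'_v = 19.4×4.4 + 11.69×2.30 = 112.2 kPa.
σ'_h = K_a σ'_v = 0.2443 × 112.2 = 27.42 kPa; u = γ_w × 2.30 = 22.56 kPa.
Total σ_h = 27.42 + 22.56 = 49.98 kPa.

50.0 kPa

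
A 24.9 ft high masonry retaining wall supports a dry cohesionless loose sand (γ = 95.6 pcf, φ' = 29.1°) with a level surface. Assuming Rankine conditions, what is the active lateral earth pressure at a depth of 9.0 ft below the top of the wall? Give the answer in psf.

K_a = (1 − sin φ)/(1 + sin φ) = 0.3456.
σ_h = K_a γ z = 0.3456 × 95.6 × 9.0 = 297.3 psf.

297 psf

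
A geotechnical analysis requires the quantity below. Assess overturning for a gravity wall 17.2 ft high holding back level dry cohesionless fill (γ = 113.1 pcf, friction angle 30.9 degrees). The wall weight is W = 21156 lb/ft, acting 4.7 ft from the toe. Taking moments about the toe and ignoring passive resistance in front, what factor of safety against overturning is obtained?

K_a = tan²(45° − 30.9°/2) = 0.3214.
P_a = ½K_aγH² = 0.5×0.3214×113.1×17.2² = 5377 lb/ft, acting at H/3 = 5.733 ft above the base.
Overturning moment M_o = P_a × H/3 = 5377 × 5.733 = 30830.
Resisting moment M_r = W × 4.7 = 21156 × 4.7 = 99430.
FS_overturning = M_r/M_o = 99430/30830 = 3.225.

3.23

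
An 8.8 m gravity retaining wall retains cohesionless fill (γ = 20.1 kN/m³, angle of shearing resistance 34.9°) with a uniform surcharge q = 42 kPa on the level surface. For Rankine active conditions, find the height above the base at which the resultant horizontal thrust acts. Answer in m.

K_a = 0.2721.
Triangular part P₁ = ½K_aγH² = 211.8 at H/3 = 2.933 m; rectangular part P₂ = K_a q H = 100.6 at H/2 = 4.400 m.
ȳ = (P₁·2.933 + P₂·4.400)/(P₁+P₂) = 3.406 m.

3.41 m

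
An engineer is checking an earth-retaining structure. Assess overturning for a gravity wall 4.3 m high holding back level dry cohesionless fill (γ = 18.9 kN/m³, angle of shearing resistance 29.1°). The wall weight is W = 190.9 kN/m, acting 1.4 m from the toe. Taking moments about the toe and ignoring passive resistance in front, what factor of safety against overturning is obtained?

K_a = tan²(45° − 29.1°/2) = 0.3456.
P_a = ½K_aγH² = 0.5×0.3456×18.9×4.3² = 60.39 kN/m, acting at H/3 = 1.433 m above the base.
Overturning moment M_o = P_a × H/3 = 60.39 × 1.433 = 86.55.
Resisting moment M_r = W × 1.4 = 190.9 × 1.4 = 267.3.
FS_overturning = M_r/M_o = 267.3/86.55 = 3.088.

3.09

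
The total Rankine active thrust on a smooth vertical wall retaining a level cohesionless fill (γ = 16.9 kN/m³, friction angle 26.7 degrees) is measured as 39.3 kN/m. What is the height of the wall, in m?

3.50 m

K_a = 0.3800. P_a = ½ K_a γ H² ⇒ H = √(2P_a/(K_a γ)).
H = √(2×39.3/(0.3800×16.9)) = 3.499 m.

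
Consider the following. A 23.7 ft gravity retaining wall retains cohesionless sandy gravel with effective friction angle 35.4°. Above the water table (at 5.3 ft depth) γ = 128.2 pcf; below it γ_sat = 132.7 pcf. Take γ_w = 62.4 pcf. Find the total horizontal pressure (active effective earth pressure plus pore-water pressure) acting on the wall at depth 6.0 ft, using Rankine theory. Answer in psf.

K_a = (1 − sin φ)/(1 + sin φ) = 0.2664.
γ' = 132.7 − 62.4 = 70.30 pcf.
Effective vertical stress at 6.0 ft: σ'_v = 128.2×5.3 + 70.30×0.700 = 728.7 psf.
σ'_h = K_a σ'_v = 0.2664 × 728.7 = 194.1 psf; u = γ_w × 0.700 = 43.68 psf.
Total σ_h = 194.1 + 43.68 = 237.8 psf.

238 psf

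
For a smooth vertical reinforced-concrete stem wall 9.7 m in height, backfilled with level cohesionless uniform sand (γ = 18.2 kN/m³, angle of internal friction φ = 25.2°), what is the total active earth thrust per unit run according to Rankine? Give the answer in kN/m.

345 kN/m

K_a = tan²(45° − φ/2) = 0.4027.
P_a = ½ K_a γ H² = 0.5 × 0.4027 × 18.2 × 9.7² = 344.8 kN/m.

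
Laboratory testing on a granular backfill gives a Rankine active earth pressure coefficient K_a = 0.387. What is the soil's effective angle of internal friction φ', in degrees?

K_a = tan²(45° − φ/2) ⇒ 45° − φ/2 = arctan(√0.387) = 31.89°.
φ = 2(45° − 31.89°) = 26.23°.

26.2°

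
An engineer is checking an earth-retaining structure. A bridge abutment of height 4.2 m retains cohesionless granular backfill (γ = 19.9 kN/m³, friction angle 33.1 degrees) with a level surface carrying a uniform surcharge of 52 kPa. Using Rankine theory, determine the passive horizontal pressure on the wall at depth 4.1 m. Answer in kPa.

455 kPa

K_p = (1 + sin φ)/(1 − sin φ) = 3.406.
σ_v = γz + q = 19.9 × 4.1 + 52 = 133.6 kPa.
σ_h = K_p σ_v = 3.406 × 133.6 = 455.0 kPa.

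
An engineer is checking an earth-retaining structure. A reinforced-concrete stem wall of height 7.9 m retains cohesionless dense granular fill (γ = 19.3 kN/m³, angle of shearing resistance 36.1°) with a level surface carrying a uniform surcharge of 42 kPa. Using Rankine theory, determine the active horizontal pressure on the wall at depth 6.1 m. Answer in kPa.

K_a = (1 − sin φ)/(1 + sin φ) = 0.2585.
σ_v = γz + q = 19.3 × 6.1 + 42 = 159.7 kPa.
σ_h = K_a σ_v = 0.2585 × 159.7 = 41.29 kPa.

41.3 kPa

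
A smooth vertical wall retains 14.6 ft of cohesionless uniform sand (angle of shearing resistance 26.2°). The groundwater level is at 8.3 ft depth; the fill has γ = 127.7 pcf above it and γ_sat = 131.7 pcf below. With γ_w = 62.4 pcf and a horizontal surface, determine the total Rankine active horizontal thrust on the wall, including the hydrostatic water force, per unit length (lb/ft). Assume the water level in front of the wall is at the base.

6060 lb/ft

K_a = tan²(45° − φ/2) = 0.3874.
γ' = 131.7 − 62.4 = 69.30 pcf. Depth below WT = 6.3 ft.
σ'_h at WT = K_a γ d_w = 410.6 psf; at base = 410.6 + K_a γ' × 6.3 = 579.8 psf.
P₁ (0–8.3 ft) = ½×410.6×8.3 = 1704. P₂ (8.3–14.6 ft) = ½(410.6+579.8)×6.3 = 3120.
P_w = ½ γ_w h₂² = 0.5×62.4×6.3² = 1238. Total = 1704+3120+1238 = 6062 lb/ft.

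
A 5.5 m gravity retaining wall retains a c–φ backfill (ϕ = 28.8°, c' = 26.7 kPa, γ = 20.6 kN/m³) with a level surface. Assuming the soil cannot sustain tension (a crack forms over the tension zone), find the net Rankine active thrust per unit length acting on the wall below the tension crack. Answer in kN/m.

K_a = 0.3498; √K_a = 0.5914.
Tension-crack depth z_c = 2c/(γ√K_a) = 2×26.7/(20.6×0.5914) = 4.383 m.
σ_a at base = K_a γ H − 2c√K_a = 0.3498×20.6×5.5 − 2×26.7×0.5914 = 8.046 kPa.
P_a = ½ × 8.046 × (H − z_c) = 0.5×8.046×1.117 = 4.493 kN/m.

4.49 kN/m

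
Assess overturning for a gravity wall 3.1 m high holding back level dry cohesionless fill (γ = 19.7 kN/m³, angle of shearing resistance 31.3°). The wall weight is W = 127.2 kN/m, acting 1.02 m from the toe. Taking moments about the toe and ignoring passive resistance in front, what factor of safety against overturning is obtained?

4.19

K_a = tan²(45° − 31.3°/2) = 0.3162.
P_a = ½K_aγH² = 0.5×0.3162×19.7×3.1² = 29.93 kN/m, acting at H/3 = 1.033 m above the base.
Overturning moment M_o = P_a × H/3 = 29.93 × 1.033 = 30.93.
Resisting moment M_r = W × 1.02 = 127.2 × 1.02 = 129.7.
FS_overturning = M_r/M_o = 129.7/30.93 = 4.195.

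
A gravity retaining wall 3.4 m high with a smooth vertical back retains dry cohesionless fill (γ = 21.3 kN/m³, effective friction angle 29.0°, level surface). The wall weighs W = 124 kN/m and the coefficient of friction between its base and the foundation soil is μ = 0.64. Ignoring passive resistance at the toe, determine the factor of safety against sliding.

1.86

K_a = tan²(45° − 29.0°/2) = 0.3470.
P_a = ½K_aγH² = 0.5×0.3470×21.3×3.4² = 42.72 kN/m, acting at H/3 = 1.133 m above the base.
FS_sliding = μW / P_a = 0.64×124 / 42.72 = 1.858.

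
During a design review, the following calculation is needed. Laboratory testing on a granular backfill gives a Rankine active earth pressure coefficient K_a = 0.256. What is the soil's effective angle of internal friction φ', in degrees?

36.3°

K_a = tan²(45° − φ/2) ⇒ 45° − φ/2 = arctan(√0.256) = 26.84°.
φ = 2(45° − 26.84°) = 36.32°.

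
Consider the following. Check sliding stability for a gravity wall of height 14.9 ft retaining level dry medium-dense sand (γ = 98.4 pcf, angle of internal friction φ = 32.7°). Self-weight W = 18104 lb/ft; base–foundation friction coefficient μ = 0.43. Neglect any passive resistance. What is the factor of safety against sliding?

K_a = tan²(45° − 32.7°/2) = 0.2985.
P_a = ½K_aγH² = 0.5×0.2985×98.4×14.9² = 3260 lb/ft, acting at H/3 = 4.967 ft above the base.
FS_sliding = μW / P_a = 0.43×18104 / 3260 = 2.388.

2.39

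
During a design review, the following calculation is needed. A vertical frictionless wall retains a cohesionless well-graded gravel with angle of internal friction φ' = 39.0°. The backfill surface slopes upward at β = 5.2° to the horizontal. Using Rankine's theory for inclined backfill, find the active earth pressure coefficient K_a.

K_a = cos β · (cos β − √(cos²β − cos²φ)) / (cos β + √(cos²β − cos²φ)).
cos β = 0.9959, cos φ = 0.7771, √(cos²β − cos²φ) = 0.6228.
K_a = 0.9959 × (0.9959 − 0.6228)/(0.9959 + 0.6228) = 0.2296.

0.230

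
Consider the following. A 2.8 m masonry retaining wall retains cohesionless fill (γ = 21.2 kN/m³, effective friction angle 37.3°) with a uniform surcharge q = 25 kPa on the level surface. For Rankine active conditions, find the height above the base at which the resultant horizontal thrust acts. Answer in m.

K_a = 0.2453.
Triangular part P₁ = ½K_aγH² = 20.39 at H/3 = 0.9333 m; rectangular part P₂ = K_a q H = 17.17 at H/2 = 1.400 m.
ȳ = (P₁·0.9333 + P₂·1.400)/(P₁+P₂) = 1.147 m.

1.15 m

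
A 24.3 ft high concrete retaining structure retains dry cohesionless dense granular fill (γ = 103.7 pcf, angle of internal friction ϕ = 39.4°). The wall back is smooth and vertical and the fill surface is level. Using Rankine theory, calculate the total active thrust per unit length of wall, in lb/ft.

K_a = tan²(45° − φ/2) = 0.2234.
P_a = ½ K_a γ H² = 0.5 × 0.2234 × 103.7 × 24.3² = 6841 lb/ft.

6840 lb/ft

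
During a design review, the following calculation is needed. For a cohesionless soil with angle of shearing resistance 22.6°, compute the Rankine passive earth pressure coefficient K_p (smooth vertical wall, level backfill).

K_p = (1 + sin φ)/(1 − sin φ) = tan²(45° + 22.6°/2) = 2.248.

2.25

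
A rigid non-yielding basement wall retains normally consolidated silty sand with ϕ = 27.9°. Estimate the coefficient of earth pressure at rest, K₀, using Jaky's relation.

0.532

K₀ = 1 − sin φ' = 1 − sin 27.9° = 0.5321.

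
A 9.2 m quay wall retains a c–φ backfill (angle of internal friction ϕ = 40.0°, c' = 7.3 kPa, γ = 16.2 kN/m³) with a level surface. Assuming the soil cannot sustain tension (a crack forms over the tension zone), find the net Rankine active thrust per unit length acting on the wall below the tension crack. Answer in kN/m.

K_a = 0.2174; √K_a = 0.4663.
Tension-crack depth z_c = 2c/(γ√K_a) = 2×7.3/(16.2×0.4663) = 1.933 m.
σ_a at base = K_a γ H − 2c√K_a = 0.2174×16.2×9.2 − 2×7.3×0.4663 = 25.60 kPa.
P_a = ½ × 25.60 × (H − z_c) = 0.5×25.60×7.267 = 93.02 kN/m.

93.0 kN/m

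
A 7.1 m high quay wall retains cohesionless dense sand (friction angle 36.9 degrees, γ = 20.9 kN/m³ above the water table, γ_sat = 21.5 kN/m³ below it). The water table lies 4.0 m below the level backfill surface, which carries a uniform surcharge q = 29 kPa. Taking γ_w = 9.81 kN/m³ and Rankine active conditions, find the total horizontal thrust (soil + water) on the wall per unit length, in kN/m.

219 kN/m

K_a = tan²(45° − φ/2) = 0.2497.
γ' = 21.5 − 9.81 = 11.69 kN/m³. h₂ = H − d_w = 3.1 m.
σ'_h: at surface K_a·q = 7.240; at WT K_a(q+γd_w) = 28.11; at base K_a(q+γd_w+γ'h₂) = 37.16 kPa.
P₁ = ½(7.240+28.11)×4.0 = 70.71; P₂ = ½(28.11+37.16)×3.1 = 101.2; P_w = ½γ_w h₂² = 47.14.
Total = 70.71+101.2+47.14 = 219.0 kN/m.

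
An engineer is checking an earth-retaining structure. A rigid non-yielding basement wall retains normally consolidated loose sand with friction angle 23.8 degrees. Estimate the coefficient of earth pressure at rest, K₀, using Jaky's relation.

K₀ = 1 − sin φ' = 1 − sin 23.8° = 0.5965.

0.596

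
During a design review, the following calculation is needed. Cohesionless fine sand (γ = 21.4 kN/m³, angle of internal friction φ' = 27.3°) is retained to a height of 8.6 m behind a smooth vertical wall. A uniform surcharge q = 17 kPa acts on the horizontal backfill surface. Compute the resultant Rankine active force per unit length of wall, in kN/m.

348 kN/m

K_a = tan²(45° − φ/2) = 0.3711.
Soil triangle: ½ K_a γ H² = 0.5×0.3711×21.4×8.6² = 293.7 kN/m.
Surcharge rectangle: K_a q H = 0.3711×17×8.6 = 54.26 kN/m.
Total = 293.7 + 54.26 = 348.0 kN/m.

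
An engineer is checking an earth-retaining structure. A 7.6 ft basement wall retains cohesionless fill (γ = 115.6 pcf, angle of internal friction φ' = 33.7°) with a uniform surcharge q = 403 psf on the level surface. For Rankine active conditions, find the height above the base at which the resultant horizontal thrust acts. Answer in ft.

K_a = 0.2863.
Triangular part P₁ = ½K_aγH² = 955.8 at H/3 = 2.533 ft; rectangular part P₂ = K_a q H = 876.9 at H/2 = 3.800 ft.
ȳ = (P₁·2.533 + P₂·3.800)/(P₁+P₂) = 3.139 ft.

3.14 ft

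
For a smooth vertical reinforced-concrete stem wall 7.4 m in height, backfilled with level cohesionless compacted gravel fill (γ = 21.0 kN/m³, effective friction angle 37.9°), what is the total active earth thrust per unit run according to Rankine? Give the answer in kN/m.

K_a = tan²(45° − φ/2) = 0.2389.
P_a = ½ K_a γ H² = 0.5 × 0.2389 × 21.0 × 7.4² = 137.4 kN/m.

137 kN/m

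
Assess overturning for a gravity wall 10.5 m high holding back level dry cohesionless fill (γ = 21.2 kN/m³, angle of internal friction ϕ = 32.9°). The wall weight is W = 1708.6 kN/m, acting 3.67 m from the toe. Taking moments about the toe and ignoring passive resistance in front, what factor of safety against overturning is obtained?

K_a = tan²(45° − 32.9°/2) = 0.2960.
P_a = ½K_aγH² = 0.5×0.2960×21.2×10.5² = 346.0 kN/m, acting at H/3 = 3.500 m above the base.
Overturning moment M_o = P_a × H/3 = 346.0 × 3.500 = 1211.
Resisting moment M_r = W × 3.67 = 1708.6 × 3.67 = 6271.
FS_overturning = M_r/M_o = 6271/1211 = 5.179.

5.18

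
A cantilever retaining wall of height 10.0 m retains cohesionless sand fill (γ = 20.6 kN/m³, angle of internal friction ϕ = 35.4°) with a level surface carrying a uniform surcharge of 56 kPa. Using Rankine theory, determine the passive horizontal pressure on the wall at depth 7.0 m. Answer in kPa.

752 kPa

K_p = (1 + sin φ)/(1 − sin φ) = 3.754.
σ_v = γz + q = 20.6 × 7.0 + 56 = 200.2 kPa.
σ_h = K_p σ_v = 3.754 × 200.2 = 751.5 kPa.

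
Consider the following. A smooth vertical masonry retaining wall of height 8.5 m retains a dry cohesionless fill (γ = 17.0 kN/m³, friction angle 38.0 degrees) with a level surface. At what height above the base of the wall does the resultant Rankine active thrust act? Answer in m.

2.83 m

K_a = 0.2379.
The pressure distribution is triangular, so the resultant acts at H/3 above the base = 8.5/3 = 2.833 m.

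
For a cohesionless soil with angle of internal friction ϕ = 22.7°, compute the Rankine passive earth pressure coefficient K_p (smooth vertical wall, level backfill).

K_p = (1 + sin φ)/(1 − sin φ) = tan²(45° + 22.7°/2) = 2.257.

2.26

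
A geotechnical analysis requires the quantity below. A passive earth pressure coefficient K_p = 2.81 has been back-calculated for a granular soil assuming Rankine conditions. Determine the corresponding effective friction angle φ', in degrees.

28.4°

K_p = (1+sin φ)/(1−sin φ) ⇒ sin φ = (K_p − 1)/(K_p + 1) = 0.4751.
φ = arcsin(0.4751) = 28.36°.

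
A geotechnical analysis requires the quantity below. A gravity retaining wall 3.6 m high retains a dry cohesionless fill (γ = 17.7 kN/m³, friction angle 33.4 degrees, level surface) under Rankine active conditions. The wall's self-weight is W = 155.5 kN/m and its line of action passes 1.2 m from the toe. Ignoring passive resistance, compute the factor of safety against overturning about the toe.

K_a = tan²(45° − 33.4°/2) = 0.2899.
P_a = ½K_aγH² = 0.5×0.2899×17.7×3.6² = 33.25 kN/m, acting at H/3 = 1.200 m above the base.
Overturning moment M_o = P_a × H/3 = 33.25 × 1.200 = 39.90.
Resisting moment M_r = W × 1.2 = 155.5 × 1.2 = 186.6.
FS_overturning = M_r/M_o = 186.6/39.90 = 4.676.

4.68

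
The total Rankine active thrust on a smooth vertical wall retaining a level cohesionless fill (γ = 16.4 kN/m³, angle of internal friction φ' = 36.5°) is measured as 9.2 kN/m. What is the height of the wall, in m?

K_a = 0.2541. P_a = ½ K_a γ H² ⇒ H = √(2P_a/(K_a γ)).
H = √(2×9.2/(0.2541×16.4)) = 2.101 m.

2.10 m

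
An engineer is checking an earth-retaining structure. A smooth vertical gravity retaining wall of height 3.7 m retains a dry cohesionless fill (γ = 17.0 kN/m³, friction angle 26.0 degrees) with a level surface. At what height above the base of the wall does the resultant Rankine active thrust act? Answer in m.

K_a = 0.3905.
The pressure distribution is triangular, so the resultant acts at H/3 above the base = 3.7/3 = 1.233 m.

1.23 m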